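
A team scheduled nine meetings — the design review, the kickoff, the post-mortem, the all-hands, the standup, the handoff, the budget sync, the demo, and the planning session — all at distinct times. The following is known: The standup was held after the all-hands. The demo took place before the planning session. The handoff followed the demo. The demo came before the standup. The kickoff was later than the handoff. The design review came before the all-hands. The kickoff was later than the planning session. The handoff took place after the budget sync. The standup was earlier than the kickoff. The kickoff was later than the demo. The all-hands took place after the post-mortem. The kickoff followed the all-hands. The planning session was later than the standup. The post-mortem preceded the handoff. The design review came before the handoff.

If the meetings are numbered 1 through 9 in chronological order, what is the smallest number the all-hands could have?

The design review and the post-mortem must both come before the all-hands — 2 forced predecessors.
Nothing else is forced ahead of the all-hands, so its earliest slot is position 2 + 1 = 3.

3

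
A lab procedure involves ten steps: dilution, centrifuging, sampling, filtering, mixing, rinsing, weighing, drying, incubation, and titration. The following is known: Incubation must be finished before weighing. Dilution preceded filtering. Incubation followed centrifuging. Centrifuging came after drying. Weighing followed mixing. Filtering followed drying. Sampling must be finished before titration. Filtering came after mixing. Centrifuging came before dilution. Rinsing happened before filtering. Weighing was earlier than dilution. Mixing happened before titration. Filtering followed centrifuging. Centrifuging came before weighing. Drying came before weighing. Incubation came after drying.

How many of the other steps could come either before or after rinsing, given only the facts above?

8

Forced after rinsing: filtering.
That leaves centrifuging, dilution, drying, incubation, mixing, sampling, titration, and weighing with no forced order relative to rinsing — 8.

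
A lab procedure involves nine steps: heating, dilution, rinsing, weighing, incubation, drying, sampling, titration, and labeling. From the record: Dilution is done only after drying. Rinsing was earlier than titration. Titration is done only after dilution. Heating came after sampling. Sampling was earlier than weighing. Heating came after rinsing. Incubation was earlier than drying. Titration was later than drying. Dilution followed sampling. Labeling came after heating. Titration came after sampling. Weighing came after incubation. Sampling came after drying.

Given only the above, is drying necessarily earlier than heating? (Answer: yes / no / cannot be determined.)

yes

Chain the constraints: drying → sampling → heating. Each link is directly stated, so drying comes before heating.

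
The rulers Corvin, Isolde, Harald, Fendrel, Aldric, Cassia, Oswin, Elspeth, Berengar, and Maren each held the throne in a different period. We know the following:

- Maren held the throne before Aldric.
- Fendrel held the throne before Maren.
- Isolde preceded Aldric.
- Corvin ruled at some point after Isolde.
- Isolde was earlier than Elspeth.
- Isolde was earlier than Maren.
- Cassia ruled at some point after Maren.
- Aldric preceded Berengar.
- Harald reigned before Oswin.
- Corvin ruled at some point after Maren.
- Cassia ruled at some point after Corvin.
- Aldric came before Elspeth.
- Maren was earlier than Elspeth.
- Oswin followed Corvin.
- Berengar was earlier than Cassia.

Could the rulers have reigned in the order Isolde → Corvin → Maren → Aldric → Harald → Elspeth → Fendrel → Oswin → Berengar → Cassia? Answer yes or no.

no

The constraints require Fendrel before Maren, but in the proposed sequence Maren appears ahead of Fendrel. That one violation is enough.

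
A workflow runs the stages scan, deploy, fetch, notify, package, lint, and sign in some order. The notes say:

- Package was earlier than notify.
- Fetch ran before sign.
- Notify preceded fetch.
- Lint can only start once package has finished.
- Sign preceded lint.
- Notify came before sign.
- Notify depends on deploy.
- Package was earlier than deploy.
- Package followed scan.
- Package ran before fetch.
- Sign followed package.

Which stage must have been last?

Every other stage has a chain of constraints placing it before lint, so lint is last.

lint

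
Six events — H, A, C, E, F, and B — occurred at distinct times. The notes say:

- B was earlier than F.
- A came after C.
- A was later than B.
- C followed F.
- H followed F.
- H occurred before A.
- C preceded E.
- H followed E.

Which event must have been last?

A

Every other event has a chain of constraints placing it before A, so A is last.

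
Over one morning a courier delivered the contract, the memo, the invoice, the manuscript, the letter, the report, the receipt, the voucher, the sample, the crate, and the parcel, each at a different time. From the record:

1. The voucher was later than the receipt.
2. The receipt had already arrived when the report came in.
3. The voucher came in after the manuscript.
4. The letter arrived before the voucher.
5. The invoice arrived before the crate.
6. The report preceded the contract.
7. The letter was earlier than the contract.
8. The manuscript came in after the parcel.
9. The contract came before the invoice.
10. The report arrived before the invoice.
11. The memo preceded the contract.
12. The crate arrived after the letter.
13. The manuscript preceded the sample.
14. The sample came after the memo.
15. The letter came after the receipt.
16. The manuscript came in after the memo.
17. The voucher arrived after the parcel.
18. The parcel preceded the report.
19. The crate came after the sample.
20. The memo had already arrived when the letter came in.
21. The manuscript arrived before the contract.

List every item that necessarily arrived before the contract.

Directly stated before the contract: the letter, the manuscript, the memo, and the report.
The parcel reaches the contract via the parcel → the report → the contract.
The receipt reaches the contract via the receipt → the letter → the contract.

the letter, the manuscript, the memo, the parcel, the receipt, the report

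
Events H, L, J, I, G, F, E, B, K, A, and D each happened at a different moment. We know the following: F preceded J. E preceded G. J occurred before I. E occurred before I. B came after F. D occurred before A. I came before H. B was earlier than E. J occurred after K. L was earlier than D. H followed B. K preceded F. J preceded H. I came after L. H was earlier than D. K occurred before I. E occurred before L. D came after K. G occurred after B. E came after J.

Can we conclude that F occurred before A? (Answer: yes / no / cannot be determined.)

yes

Chain the constraints: F → J → H → D → A. Each link is directly stated, so F comes before A.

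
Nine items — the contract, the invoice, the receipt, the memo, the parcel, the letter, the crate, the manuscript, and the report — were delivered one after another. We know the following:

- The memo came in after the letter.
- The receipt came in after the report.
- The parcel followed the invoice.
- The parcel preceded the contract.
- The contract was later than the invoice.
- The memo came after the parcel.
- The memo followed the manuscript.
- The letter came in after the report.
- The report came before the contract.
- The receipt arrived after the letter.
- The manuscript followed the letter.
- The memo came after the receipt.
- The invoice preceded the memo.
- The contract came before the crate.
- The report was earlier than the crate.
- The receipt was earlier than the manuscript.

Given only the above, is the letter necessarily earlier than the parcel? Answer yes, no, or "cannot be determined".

No chain of stated constraints runs from the letter to the parcel, and none runs from the parcel to the letter either.
So the relative order of the letter and the parcel is not fixed by the given facts.

cannot be determined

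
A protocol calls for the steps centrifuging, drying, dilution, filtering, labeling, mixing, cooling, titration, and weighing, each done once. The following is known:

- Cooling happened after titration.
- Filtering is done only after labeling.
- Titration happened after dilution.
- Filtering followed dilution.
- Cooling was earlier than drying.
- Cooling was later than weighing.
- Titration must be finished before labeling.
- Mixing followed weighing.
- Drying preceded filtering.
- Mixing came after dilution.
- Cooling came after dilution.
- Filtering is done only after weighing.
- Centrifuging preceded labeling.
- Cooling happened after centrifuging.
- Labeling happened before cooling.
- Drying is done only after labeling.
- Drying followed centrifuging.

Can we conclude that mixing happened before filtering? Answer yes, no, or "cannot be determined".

cannot be determined

No chain of stated constraints runs from mixing to filtering, and none runs from filtering to mixing either.
So the relative order of mixing and filtering is not fixed by the given facts.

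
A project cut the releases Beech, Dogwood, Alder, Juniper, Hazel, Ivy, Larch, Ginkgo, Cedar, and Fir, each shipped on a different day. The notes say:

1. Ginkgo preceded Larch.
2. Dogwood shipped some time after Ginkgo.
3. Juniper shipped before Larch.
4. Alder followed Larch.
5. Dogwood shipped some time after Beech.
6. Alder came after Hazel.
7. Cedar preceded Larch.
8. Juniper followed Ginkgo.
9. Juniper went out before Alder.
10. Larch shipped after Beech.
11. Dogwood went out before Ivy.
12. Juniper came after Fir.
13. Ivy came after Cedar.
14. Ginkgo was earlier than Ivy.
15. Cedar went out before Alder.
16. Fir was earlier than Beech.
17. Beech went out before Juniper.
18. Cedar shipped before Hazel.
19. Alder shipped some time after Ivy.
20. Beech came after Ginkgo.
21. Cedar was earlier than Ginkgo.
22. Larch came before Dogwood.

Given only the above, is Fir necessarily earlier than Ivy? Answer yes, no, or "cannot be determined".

Chain the constraints: Fir → Beech → Dogwood → Ivy. Each link is directly stated, so Fir comes before Ivy.

yes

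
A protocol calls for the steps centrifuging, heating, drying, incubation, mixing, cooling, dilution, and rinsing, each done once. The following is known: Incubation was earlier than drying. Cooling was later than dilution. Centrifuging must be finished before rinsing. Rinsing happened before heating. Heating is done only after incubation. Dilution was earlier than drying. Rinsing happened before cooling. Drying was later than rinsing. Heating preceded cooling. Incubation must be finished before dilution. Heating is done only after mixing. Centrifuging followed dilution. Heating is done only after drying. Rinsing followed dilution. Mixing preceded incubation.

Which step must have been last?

cooling

Every other step has a chain of constraints placing it before cooling, so cooling is last.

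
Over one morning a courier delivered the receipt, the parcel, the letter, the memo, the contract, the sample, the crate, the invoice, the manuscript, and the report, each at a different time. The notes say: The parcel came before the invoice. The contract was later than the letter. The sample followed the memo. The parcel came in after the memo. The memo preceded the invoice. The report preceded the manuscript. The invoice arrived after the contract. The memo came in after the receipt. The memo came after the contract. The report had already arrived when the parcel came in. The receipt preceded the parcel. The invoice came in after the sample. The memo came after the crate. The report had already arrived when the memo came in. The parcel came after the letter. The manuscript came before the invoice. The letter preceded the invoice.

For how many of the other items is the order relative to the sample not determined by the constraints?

2

Forced before the sample: the contract, the crate, the letter, the memo, the receipt, and the report; forced after the sample: the invoice.
That leaves the manuscript and the parcel with no forced order relative to the sample — 2.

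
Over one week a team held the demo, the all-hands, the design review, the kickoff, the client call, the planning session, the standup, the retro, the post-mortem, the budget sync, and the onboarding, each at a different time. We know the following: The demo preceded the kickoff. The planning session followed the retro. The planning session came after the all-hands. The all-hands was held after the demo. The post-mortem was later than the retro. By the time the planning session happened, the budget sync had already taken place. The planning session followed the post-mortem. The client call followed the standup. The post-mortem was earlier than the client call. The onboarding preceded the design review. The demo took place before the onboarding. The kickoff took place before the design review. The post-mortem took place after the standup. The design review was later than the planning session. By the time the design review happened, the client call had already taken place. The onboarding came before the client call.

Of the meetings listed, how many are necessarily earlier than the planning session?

Directly stated before the planning session: the all-hands, the budget sync, the post-mortem, and the retro.
The demo reaches the planning session via the demo → the all-hands → the planning session.
The standup reaches the planning session via the standup → the post-mortem → the planning session.
That's the all-hands, the budget sync, the demo, the post-mortem, the retro, and the standup — 6 in all.

6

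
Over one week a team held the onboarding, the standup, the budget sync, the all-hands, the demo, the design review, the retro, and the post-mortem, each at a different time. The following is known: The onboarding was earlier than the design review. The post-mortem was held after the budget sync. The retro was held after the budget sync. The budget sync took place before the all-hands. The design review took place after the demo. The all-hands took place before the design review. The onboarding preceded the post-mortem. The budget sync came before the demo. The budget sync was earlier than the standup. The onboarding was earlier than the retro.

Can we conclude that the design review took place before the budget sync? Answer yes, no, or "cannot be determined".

Tracing the constraints gives the budget sync → the demo → the design review, so the budget sync must come before the design review.
That means the design review cannot be before the budget sync.

no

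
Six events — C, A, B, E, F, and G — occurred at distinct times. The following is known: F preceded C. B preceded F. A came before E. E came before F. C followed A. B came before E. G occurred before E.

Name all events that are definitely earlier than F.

Directly stated before F: B and E.
A reaches F via A → E → F.
G reaches F via G → E → F.
No chain forces C ahead of F.

A, B, E, G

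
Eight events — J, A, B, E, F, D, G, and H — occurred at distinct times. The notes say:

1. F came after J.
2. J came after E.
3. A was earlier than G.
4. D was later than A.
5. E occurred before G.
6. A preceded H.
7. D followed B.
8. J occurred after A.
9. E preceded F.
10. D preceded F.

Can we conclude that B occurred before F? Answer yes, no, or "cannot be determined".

Chain the constraints: B → D → F. Each link is directly stated, so B comes before F.

yes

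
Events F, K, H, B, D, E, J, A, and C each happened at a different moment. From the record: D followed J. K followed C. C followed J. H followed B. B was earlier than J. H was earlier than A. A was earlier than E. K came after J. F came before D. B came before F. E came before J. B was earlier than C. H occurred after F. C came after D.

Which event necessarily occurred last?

K

Every other event has a chain of constraints placing it before K, so K is last.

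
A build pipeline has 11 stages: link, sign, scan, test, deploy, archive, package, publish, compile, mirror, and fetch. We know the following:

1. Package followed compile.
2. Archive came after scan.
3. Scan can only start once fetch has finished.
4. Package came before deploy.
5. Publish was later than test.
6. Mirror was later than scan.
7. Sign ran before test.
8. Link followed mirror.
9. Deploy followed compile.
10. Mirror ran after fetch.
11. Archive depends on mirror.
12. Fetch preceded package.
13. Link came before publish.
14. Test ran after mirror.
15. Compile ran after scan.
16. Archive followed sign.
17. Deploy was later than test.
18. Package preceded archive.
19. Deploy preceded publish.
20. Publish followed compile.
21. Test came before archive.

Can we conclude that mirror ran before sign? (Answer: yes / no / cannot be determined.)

No chain of stated constraints runs from mirror to sign, and none runs from sign to mirror either.
So the relative order of mirror and sign is not fixed by the given facts.

cannot be determined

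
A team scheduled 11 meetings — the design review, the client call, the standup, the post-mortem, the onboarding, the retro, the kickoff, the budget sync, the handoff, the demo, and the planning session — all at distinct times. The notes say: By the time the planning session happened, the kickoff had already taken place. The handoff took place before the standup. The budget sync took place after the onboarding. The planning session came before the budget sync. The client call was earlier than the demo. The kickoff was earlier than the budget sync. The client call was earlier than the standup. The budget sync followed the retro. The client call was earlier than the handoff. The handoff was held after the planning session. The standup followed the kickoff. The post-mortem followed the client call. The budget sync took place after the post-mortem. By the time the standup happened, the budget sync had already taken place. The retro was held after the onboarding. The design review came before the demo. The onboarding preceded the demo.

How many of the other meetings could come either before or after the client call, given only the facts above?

5

Forced after the client call: the budget sync, the demo, the handoff, the post-mortem, and the standup.
That leaves the design review, the kickoff, the onboarding, the planning session, and the retro with no forced order relative to the client call — 5.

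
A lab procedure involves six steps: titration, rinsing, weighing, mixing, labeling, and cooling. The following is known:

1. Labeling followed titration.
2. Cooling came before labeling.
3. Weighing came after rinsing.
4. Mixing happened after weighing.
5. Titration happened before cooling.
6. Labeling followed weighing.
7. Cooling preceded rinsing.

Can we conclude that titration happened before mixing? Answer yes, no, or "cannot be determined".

Chain the constraints: titration → cooling → rinsing → weighing → mixing. Each link is directly stated, so titration comes before mixing.

yes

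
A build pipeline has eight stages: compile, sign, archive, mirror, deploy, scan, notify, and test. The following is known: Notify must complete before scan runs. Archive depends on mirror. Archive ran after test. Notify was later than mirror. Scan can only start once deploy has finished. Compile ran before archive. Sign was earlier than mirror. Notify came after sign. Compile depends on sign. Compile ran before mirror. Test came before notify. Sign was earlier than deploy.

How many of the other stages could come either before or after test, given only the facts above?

Forced after test: archive, notify, and scan.
That leaves compile, deploy, mirror, and sign with no forced order relative to test — 4.

4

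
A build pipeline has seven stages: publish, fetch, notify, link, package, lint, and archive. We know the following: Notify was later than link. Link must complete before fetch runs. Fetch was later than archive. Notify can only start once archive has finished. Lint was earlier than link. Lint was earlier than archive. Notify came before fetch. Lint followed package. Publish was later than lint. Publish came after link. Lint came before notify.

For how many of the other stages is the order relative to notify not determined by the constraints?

Forced before notify: archive, link, lint, and package; forced after notify: fetch.
That leaves publish with no forced order relative to notify — 1.

1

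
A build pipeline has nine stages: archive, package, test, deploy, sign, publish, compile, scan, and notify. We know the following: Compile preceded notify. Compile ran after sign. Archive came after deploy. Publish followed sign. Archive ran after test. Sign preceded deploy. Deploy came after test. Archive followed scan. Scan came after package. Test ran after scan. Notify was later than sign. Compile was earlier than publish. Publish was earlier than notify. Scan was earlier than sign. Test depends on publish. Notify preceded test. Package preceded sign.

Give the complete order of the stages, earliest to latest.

package, scan, sign, compile, publish, notify, test, deploy, archive

The constraints fix every adjacent pair, so only one ordering works:
package → scan → sign → compile → publish → notify → test → deploy → archive.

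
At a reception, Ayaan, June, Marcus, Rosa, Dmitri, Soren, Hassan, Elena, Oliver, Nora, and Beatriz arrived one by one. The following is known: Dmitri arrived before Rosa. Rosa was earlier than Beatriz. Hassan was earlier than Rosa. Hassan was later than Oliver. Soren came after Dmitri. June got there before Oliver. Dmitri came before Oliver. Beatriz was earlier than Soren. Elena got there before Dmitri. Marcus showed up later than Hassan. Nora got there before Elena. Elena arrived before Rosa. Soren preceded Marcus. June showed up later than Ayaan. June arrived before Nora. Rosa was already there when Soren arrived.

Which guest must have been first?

Ayaan

Ayaan has a chain of constraints placing them before every other guest, so Ayaan must be first.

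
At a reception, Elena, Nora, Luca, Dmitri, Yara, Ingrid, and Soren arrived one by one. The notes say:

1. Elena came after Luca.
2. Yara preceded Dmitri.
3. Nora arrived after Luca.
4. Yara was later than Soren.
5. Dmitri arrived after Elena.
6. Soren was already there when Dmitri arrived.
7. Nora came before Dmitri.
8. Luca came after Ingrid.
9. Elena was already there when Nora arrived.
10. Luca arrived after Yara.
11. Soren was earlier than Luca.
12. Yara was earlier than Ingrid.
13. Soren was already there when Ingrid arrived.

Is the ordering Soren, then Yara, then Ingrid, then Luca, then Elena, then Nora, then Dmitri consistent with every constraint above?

Check each stated constraint against the proposed order — e.g. Yara is ahead of Dmitri; Soren is ahead of Dmitri. Every pair is in the required order; nothing is violated.

yes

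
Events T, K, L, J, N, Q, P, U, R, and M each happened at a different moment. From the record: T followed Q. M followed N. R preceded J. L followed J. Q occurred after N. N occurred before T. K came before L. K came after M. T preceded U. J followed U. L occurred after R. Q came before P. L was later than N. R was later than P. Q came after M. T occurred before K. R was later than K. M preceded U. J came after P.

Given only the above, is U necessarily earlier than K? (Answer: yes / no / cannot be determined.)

No chain of stated constraints runs from U to K, and none runs from K to U either.
So the relative order of U and K is not fixed by the given facts.

cannot be determined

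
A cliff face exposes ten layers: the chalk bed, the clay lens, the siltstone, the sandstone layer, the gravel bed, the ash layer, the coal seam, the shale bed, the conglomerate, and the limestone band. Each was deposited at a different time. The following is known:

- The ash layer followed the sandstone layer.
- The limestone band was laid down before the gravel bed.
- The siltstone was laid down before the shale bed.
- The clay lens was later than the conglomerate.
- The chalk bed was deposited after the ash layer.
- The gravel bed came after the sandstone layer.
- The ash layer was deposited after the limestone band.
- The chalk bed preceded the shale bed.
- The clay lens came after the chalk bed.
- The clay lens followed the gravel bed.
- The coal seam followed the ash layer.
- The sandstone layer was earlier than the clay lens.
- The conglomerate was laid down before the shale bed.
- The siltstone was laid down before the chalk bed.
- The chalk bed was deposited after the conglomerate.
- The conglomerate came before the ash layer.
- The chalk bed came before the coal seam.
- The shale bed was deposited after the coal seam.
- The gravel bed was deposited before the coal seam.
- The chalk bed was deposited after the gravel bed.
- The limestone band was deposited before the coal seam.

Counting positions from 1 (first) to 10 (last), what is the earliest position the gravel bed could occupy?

3

The limestone band and the sandstone layer must both come before the gravel bed — 2 forced predecessors.
Nothing else is forced ahead of the gravel bed, so its earliest slot is position 2 + 1 = 3.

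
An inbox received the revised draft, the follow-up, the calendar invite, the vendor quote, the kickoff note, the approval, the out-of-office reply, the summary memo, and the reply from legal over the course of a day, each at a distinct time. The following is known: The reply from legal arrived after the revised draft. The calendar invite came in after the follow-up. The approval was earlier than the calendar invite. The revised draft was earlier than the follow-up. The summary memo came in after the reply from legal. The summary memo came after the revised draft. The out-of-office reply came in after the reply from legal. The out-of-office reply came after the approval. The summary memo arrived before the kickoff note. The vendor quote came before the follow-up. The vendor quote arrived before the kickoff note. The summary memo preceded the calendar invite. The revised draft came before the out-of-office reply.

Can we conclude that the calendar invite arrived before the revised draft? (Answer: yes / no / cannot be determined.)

Tracing the constraints gives the revised draft → the summary memo → the calendar invite, so the revised draft must come before the calendar invite.
That means the calendar invite cannot be before the revised draft.

no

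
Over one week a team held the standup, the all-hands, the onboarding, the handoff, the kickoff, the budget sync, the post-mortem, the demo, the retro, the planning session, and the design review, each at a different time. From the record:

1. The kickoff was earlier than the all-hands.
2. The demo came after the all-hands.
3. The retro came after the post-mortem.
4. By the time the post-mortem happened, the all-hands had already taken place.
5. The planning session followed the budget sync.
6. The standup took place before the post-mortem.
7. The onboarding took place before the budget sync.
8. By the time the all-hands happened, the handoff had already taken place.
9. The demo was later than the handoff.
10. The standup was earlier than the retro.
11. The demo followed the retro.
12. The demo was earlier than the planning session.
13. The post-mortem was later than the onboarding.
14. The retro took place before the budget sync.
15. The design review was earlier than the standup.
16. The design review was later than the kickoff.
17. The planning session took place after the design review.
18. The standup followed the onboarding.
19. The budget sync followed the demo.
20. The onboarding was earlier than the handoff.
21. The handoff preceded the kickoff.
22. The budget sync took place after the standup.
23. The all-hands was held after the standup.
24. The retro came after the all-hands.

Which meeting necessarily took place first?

The onboarding has a chain of constraints placing it before every other meeting, so the onboarding must be first.

the onboarding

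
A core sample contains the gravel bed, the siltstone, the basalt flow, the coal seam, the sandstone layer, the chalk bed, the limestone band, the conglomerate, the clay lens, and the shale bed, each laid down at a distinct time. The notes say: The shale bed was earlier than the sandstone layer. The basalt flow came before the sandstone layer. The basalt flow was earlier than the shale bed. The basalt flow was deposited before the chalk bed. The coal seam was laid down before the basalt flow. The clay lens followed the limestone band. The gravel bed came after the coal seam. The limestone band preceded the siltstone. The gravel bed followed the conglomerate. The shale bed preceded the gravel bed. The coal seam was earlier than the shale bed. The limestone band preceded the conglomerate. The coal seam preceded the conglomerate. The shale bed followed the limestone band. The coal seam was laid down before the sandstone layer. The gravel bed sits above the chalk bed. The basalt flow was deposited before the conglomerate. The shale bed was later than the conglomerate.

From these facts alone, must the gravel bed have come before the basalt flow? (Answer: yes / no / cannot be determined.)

Tracing the constraints gives the basalt flow → the chalk bed → the gravel bed, so the basalt flow must come before the gravel bed.
That means the gravel bed cannot be before the basalt flow.

no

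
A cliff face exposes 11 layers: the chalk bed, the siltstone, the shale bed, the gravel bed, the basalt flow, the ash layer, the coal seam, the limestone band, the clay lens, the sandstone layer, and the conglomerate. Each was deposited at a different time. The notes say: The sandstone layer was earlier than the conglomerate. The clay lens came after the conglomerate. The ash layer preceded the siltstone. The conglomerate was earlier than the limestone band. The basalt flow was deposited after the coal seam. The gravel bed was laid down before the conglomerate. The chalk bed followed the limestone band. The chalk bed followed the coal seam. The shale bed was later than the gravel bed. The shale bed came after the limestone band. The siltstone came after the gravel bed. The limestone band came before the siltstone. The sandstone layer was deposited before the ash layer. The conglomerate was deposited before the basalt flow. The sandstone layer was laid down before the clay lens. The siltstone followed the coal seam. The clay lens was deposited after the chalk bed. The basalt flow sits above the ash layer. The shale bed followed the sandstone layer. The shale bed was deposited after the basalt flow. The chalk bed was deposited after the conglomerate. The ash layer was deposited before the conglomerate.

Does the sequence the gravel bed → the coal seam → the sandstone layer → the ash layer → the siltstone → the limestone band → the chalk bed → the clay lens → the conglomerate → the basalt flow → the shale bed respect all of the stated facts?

The constraints require the conglomerate before the clay lens, but in the proposed sequence the clay lens appears ahead of the conglomerate. That one violation is enough.

no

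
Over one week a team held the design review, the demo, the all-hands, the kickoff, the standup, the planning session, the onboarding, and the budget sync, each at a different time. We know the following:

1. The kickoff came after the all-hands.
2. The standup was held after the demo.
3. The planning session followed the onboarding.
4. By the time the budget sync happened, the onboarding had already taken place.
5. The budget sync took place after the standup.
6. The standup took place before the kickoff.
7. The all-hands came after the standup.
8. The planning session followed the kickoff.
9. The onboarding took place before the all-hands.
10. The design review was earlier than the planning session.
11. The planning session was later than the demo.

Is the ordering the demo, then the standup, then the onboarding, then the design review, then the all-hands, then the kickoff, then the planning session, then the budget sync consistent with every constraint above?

Check each stated constraint against the proposed order — e.g. the standup is ahead of the budget sync; the demo is ahead of the planning session. Every pair is in the required order; nothing is violated.

yes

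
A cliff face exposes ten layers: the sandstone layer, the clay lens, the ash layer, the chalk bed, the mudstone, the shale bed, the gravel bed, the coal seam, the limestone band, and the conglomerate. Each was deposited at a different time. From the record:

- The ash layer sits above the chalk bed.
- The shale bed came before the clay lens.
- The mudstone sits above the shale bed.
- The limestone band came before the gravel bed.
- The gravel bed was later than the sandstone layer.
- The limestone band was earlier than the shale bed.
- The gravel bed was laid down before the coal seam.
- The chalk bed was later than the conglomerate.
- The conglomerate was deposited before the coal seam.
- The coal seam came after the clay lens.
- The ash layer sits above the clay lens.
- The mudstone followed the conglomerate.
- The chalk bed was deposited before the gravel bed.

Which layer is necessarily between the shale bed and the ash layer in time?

Tracing the constraints gives the shale bed → the clay lens → the ash layer, so the clay lens sits after the shale bed and before the ash layer.
No other layer is forced both after the shale bed and before the ash layer.

the clay lens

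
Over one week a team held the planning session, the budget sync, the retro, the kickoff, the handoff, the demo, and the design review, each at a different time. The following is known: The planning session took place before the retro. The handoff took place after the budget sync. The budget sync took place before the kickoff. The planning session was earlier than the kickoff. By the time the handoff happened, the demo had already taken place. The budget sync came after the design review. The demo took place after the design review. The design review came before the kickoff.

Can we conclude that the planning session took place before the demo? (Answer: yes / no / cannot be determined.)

cannot be determined

No chain of stated constraints runs from the planning session to the demo, and none runs from the demo to the planning session either.
So the relative order of the planning session and the demo is not fixed by the given facts.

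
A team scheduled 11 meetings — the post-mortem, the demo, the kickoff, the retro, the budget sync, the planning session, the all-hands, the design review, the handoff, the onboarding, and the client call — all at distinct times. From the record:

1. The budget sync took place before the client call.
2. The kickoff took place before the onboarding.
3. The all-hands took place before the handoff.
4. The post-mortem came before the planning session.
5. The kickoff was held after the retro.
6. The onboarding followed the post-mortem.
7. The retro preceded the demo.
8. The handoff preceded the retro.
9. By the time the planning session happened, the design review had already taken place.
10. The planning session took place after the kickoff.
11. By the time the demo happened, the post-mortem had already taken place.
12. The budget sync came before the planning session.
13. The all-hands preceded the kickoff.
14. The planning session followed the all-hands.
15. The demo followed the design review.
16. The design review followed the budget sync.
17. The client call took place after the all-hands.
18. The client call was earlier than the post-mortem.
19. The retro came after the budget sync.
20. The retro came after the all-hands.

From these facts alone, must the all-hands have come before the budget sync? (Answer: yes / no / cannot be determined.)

No chain of stated constraints runs from the all-hands to the budget sync, and none runs from the budget sync to the all-hands either.
So the relative order of the all-hands and the budget sync is not fixed by the given facts.

cannot be determined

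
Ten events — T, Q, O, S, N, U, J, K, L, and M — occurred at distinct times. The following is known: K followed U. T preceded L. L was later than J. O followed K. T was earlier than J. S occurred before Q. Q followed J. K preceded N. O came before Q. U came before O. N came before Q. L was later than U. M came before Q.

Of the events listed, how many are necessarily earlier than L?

Directly stated before L: J, T, and U.
That's J, T, and U — 3 in all.

3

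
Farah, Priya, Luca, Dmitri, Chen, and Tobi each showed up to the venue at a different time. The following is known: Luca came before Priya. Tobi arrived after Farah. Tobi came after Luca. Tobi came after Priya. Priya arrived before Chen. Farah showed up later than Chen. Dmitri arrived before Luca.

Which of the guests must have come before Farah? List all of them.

Directly stated before Farah: Chen.
Dmitri reaches Farah via Dmitri → Luca → Priya → Chen → Farah.
Luca reaches Farah via Luca → Priya → Chen → Farah.
Priya reaches Farah via Priya → Chen → Farah.
No chain forces Tobi ahead of Farah.

Chen, Dmitri, Luca, Priya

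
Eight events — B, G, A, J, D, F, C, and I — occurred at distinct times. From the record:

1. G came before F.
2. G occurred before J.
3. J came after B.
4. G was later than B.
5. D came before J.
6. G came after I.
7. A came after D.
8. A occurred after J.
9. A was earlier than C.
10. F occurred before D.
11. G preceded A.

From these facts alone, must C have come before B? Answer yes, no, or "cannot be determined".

no

Tracing the constraints gives B → G → A → C, so B must come before C.
That means C cannot be before B.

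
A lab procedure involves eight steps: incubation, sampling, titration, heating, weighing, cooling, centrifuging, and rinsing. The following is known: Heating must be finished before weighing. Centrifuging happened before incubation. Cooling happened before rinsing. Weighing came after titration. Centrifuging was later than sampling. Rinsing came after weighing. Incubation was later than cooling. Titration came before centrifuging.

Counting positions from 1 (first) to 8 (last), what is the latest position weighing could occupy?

7

Weighing must come before rinsing — 1 step forced after it.
Everything else can be placed before weighing in some valid order, so weighing can sit as late as position 8 − 1 = 7.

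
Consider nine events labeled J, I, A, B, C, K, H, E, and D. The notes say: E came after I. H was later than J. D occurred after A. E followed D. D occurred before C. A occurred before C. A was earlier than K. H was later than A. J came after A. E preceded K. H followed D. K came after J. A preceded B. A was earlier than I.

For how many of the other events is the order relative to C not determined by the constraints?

Forced before C: A and D.
That leaves B, E, H, I, J, and K with no forced order relative to C — 6.

6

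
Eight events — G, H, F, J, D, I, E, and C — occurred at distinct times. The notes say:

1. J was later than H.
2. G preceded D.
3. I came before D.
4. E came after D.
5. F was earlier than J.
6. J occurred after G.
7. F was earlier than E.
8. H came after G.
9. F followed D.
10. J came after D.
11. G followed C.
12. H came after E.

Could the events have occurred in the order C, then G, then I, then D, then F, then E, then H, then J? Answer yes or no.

Check each stated constraint against the proposed order — e.g. G is ahead of H; G is ahead of J. Every pair is in the required order; nothing is violated.

yes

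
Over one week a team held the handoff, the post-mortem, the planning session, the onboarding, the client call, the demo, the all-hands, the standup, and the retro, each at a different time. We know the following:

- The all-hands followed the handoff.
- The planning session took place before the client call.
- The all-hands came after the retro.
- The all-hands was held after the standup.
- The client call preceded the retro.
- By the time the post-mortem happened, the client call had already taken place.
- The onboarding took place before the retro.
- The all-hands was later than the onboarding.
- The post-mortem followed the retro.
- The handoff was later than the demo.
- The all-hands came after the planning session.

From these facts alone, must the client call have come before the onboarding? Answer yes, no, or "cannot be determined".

cannot be determined

No chain of stated constraints runs from the client call to the onboarding, and none runs from the onboarding to the client call either.
So the relative order of the client call and the onboarding is not fixed by the given facts.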